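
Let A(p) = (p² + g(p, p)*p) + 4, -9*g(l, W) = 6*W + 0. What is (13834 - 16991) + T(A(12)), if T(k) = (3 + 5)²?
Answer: -3093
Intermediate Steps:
g(l, W) = -2*W/3 (g(l, W) = -(6*W + 0)/9 = -2*W/3)
A(p) = 4 + p²/3 (A(p) = (p² + (-2*p/3)*p) + 4 = (p² - 2*p²/3) + 4 = p²/3 + 4 = 4 + p²/3)
T(k) = 64 (T(k) = 8² = 64)
(13834 - 16991) + T(A(12)) = (13834 - 16991) + 64 = -3157 + 64 = -3093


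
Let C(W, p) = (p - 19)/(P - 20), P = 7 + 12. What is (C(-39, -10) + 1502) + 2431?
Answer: 3962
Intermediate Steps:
P = 19
C(W, p) = 19 - p (C(W, p) = (p - 19)/(19 - 20) = (-19 + p)/(-1) = (-19 + p)*(-1) = 19 - p)
(C(-39, -10) + 1502) + 2431 = ((19 - 1*(-10)) + 1502) + 2431 = ((19 + 10) + 1502) + 2431 = (29 + 1502) + 2431 = 1531 + 2431 = 3962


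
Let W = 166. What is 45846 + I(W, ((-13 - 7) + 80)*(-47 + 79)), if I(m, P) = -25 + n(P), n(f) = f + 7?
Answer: 47748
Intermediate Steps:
n(f) = 7 + f
I(m, P) = -18 + P (I(m, P) = -25 + (7 + P) = -18 + P)
45846 + I(W, ((-13 - 7) + 80)*(-47 + 79)) = 45846 + (-18 + ((-13 - 7) + 80)*(-47 + 79)) = 45846 + (-18 + (-20 + 80)*32) = 45846 + (-18 + 60*32) = 45846 + (-18 + 1920) = 45846 + 1902 = 47748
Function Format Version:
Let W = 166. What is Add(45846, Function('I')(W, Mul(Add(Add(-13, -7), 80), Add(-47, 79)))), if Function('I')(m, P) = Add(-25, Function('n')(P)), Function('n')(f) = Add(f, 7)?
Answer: 47748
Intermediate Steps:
Function('n')(f) = Add(7, f)
Function('I')(m, P) = Add(-18, P) (Function('I')(m, P) = Add(-25, Add(7, P)) = Add(-18, P))
Add(45846, Function('I')(W, Mul(Add(Add(-13, -7), 80), Add(-47, 79)))) = Add(45846, Add(-18, Mul(Add(Add(-13, -7), 80), Add(-47, 79)))) = Add(45846, Add(-18, Mul(Add(-20, 80), 32))) = Add(45846, Add(-18, Mul(60, 32))) = Add(45846, Add(-18, 1920)) = Add(45846, 1902) = 47748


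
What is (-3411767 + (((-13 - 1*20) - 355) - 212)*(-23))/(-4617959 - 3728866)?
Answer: 3397967/8346825 ≈ 0.40710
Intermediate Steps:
(-3411767 + (((-13 - 1*20) - 355) - 212)*(-23))/(-4617959 - 3728866) = (-3411767 + (((-13 - 20) - 355) - 212)*(-23))/(-8346825) = (-3411767 + ((-33 - 355) - 212)*(-23))*(-1/8346825) = (-3411767 + (-388 - 212)*(-23))*(-1/8346825) = (-3411767 - 600*(-23))*(-1/8346825) = (-3411767 + 13800)*(-1/8346825) = -3397967*(-1/8346825) = 3397967/8346825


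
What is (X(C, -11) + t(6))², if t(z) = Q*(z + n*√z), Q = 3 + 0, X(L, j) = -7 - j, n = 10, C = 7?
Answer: 5884 + 1320*√6 ≈ 9117.3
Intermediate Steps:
Q = 3
t(z) = 3*z + 30*√z (t(z) = 3*(z + 10*√z) = 3*z + 30*√z)
(X(C, -11) + t(6))² = ((-7 - 1*(-11)) + (3*6 + 30*√6))² = ((-7 + 11) + (18 + 30*√6))² = (4 + (18 + 30*√6))² = (22 + 30*√6)²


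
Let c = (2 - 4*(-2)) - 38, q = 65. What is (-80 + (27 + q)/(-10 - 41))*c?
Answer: 116816/51 ≈ 2290.5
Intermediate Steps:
c = -28 (c = (2 + 8) - 38 = 10 - 38 = -28)
(-80 + (27 + q)/(-10 - 41))*c = (-80 + (27 + 65)/(-10 - 41))*(-28) = (-80 + 92/(-51))*(-28) = (-80 + 92*(-1/51))*(-28) = (-80 - 92/51)*(-28) = -4172/51*(-28) = 116816/51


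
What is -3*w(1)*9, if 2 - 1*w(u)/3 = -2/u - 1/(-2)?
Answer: -567/2 ≈ -283.50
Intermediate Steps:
w(u) = 9/2 + 6/u (w(u) = 6 - 3*(-2/u - 1/(-2)) = 6 - 3*(-2/u - 1*(-1/2)) = 6 - 3*(-2/u + 1/2) = 6 - 3*(1/2 - 2/u) = 6 + (-3/2 + 6/u) = 9/2 + 6/u)
-3*w(1)*9 = -3*(9/2 + 6/1)*9 = -3*(9/2 + 6*1)*9 = -3*(9/2 + 6)*9 = -3*21/2*9 = -63/2*9 = -567/2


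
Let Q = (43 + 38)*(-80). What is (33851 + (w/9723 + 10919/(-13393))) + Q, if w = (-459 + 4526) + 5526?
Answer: 3564277738181/130220139 ≈ 27371.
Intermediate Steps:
w = 9593 (w = 4067 + 5526 = 9593)
Q = -6480 (Q = 81*(-80) = -6480)
(33851 + (w/9723 + 10919/(-13393))) + Q = (33851 + (9593/9723 + 10919/(-13393))) - 6480 = (33851 + (9593*(1/9723) + 10919*(-1/13393))) - 6480 = (33851 + (9593/9723 - 10919/13393)) - 6480 = (33851 + 22313612/130220139) - 6480 = 4408104238901/130220139 - 6480 = 3564277738181/130220139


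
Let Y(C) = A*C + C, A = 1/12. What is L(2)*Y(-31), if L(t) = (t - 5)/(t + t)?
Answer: 403/16 ≈ 25.188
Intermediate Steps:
L(t) = (-5 + t)/(2*t) (L(t) = (-5 + t)/((2*t)) = (-5 + t)*(1/(2*t)) = (-5 + t)/(2*t))
A = 1/12 ≈ 0.083333
Y(C) = 13*C/12 (Y(C) = C/12 + C = 13*C/12)
L(2)*Y(-31) = ((1/2)*(-5 + 2)/2)*((13/12)*(-31)) = ((1/2)*(1/2)*(-3))*(-403/12) = -3/4*(-403/12) = 403/16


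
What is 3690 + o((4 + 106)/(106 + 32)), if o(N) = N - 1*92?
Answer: 248317/69 ≈ 3598.8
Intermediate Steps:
o(N) = -92 + N (o(N) = N - 92 = -92 + N)
3690 + o((4 + 106)/(106 + 32)) = 3690 + (-92 + (4 + 106)/(106 + 32)) = 3690 + (-92 + 110/138) = 3690 + (-92 + 110*(1/138)) = 3690 + (-92 + 55/69) = 3690 - 6293/69 = 248317/69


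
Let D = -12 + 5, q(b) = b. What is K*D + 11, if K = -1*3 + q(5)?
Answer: -3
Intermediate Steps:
D = -7
K = 2 (K = -1*3 + 5 = -3 + 5 = 2)
K*D + 11 = 2*(-7) + 11 = -14 + 11 = -3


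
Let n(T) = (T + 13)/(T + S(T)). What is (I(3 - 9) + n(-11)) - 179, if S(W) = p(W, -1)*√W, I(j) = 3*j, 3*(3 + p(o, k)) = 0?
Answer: 3*(-197*√11 + 723*I)/(-11*I + 3*√11) ≈ -197.1 + 0.090453*I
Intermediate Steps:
p(o, k) = -3 (p(o, k) = -3 + (⅓)*0 = -3 + 0 = -3)
S(W) = -3*√W
n(T) = (13 + T)/(T - 3*√T) (n(T) = (T + 13)/(T - 3*√T) = (13 + T)/(T - 3*√T))
(I(3 - 9) + n(-11)) - 179 = (3*(3 - 9) + (13 - 11)/(-11 - 3*I*√11)) - 179 = (3*(-6) + 2/(-11 - 3*I*√11)) - 179 = (-18 + 2/(-11 - 3*I*√11)) - 179 = -197 + 2/(-11 - 3*I*√11)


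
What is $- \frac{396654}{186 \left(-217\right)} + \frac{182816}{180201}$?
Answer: $\frac{1877530163}{173173161} \approx 10.842$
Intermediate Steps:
$- \frac{396654}{186 \left(-217\right)} + \frac{182816}{180201} = - \frac{396654}{-40362} + 182816 \cdot \frac{1}{180201} = \left(-396654\right) \left(- \frac{1}{40362}\right) + \frac{182816}{180201} = \frac{66109}{6727} + \frac{182816}{180201} = \frac{1877530163}{173173161}$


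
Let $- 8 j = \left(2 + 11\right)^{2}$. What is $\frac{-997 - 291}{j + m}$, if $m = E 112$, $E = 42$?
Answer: $- \frac{10304}{37463} \approx -0.27504$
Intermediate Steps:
$m = 4704$ ($m = 42 \cdot 112 = 4704$)
$j = - \frac{169}{8}$ ($j = - \frac{\left(2 + 11\right)^{2}}{8} = - \frac{13^{2}}{8} = \left(- \frac{1}{8}\right) 169 = - \frac{169}{8} \approx -21.125$)
$\frac{-997 - 291}{j + m} = \frac{-997 - 291}{- \frac{169}{8} + 4704} = - \frac{1288}{\frac{37463}{8}} = \left(-1288\right) \frac{8}{37463} = - \frac{10304}{37463}$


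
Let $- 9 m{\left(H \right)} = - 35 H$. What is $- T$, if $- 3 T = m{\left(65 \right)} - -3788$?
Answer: $\frac{36367}{27} \approx 1346.9$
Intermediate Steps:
$m{\left(H \right)} = \frac{35 H}{9}$ ($m{\left(H \right)} = - \frac{\left(-35\right) H}{9} = \frac{35 H}{9}$)
$T = - \frac{36367}{27}$ ($T = - \frac{\frac{35}{9} \cdot 65 - -3788}{3} = - \frac{\frac{2275}{9} + 3788}{3} = \left(- \frac{1}{3}\right) \frac{36367}{9} = - \frac{36367}{27} \approx -1346.9$)
$- T = \left(-1\right) \left(- \frac{36367}{27}\right) = \frac{36367}{27}$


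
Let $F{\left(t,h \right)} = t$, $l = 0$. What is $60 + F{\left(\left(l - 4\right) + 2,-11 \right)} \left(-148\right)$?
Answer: $356$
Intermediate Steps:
$60 + F{\left(\left(l - 4\right) + 2,-11 \right)} \left(-148\right) = 60 + \left(\left(0 - 4\right) + 2\right) \left(-148\right) = 60 + \left(-4 + 2\right) \left(-148\right) = 60 - -296 = 60 + 296 = 356$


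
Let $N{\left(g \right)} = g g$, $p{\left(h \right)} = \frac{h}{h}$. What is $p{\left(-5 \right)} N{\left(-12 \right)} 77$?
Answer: $11088$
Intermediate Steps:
$p{\left(h \right)} = 1$
$N{\left(g \right)} = g^{2}$
$p{\left(-5 \right)} N{\left(-12 \right)} 77 = 1 \left(-12\right)^{2} \cdot 77 = 1 \cdot 144 \cdot 77 = 144 \cdot 77 = 11088$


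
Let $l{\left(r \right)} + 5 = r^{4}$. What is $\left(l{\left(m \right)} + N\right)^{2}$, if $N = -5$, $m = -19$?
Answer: $16980956721$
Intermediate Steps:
$l{\left(r \right)} = -5 + r^{4}$
$\left(l{\left(m \right)} + N\right)^{2} = \left(\left(-5 + \left(-19\right)^{4}\right) - 5\right)^{2} = \left(\left(-5 + 130321\right) - 5\right)^{2} = \left(130316 - 5\right)^{2} = 130311^{2} = 16980956721$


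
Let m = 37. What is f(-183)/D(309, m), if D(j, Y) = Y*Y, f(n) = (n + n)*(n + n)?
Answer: 133956/1369 ≈ 97.849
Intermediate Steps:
f(n) = 4*n² (f(n) = (2*n)*(2*n) = 4*n²)
D(j, Y) = Y²
f(-183)/D(309, m) = (4*(-183)²)/(37²) = (4*33489)/1369 = 133956*(1/1369) = 133956/1369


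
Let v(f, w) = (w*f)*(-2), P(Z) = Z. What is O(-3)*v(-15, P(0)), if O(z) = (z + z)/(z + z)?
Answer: 0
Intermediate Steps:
O(z) = 1 (O(z) = (2*z)/((2*z)) = (2*z)*(1/(2*z)) = 1)
v(f, w) = -2*f*w (v(f, w) = (f*w)*(-2) = -2*f*w)
O(-3)*v(-15, P(0)) = 1*(-2*(-15)*0) = 1*0 = 0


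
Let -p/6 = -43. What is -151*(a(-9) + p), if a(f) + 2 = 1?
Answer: -38807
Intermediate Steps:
p = 258 (p = -6*(-43) = 258)
a(f) = -1 (a(f) = -2 + 1 = -1)
-151*(a(-9) + p) = -151*(-1 + 258) = -151*257 = -38807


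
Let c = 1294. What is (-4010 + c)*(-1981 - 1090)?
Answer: 8340836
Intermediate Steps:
(-4010 + c)*(-1981 - 1090) = (-4010 + 1294)*(-1981 - 1090) = -2716*(-3071) = 8340836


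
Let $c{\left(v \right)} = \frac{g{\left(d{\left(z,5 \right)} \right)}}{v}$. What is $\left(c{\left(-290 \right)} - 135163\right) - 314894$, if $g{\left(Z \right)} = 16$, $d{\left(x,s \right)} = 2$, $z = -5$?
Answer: $- \frac{65258273}{145} \approx -4.5006 \cdot 10^{5}$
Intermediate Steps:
$c{\left(v \right)} = \frac{16}{v}$
$\left(c{\left(-290 \right)} - 135163\right) - 314894 = \left(\frac{16}{-290} - 135163\right) - 314894 = \left(16 \left(- \frac{1}{290}\right) - 135163\right) - 314894 = \left(- \frac{8}{145} - 135163\right) - 314894 = - \frac{19598643}{145} - 314894 = - \frac{65258273}{145}$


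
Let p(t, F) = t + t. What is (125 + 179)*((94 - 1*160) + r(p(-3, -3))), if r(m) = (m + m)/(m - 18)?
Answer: -19912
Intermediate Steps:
p(t, F) = 2*t
r(m) = 2*m/(-18 + m) (r(m) = (2*m)/(-18 + m) = 2*m/(-18 + m))
(125 + 179)*((94 - 1*160) + r(p(-3, -3))) = (125 + 179)*((94 - 1*160) + 2*(2*(-3))/(-18 + 2*(-3))) = 304*((94 - 160) + 2*(-6)/(-18 - 6)) = 304*(-66 + 2*(-6)/(-24)) = 304*(-66 + 2*(-6)*(-1/24)) = 304*(-66 + ½) = 304*(-131/2) = -19912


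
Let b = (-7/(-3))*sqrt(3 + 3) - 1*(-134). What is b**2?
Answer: 53966/3 + 1876*sqrt(6)/3 ≈ 19520.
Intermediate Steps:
b = 134 + 7*sqrt(6)/3 (b = (-7*(-1/3))*sqrt(6) + 134 = 7*sqrt(6)/3 + 134 = 134 + 7*sqrt(6)/3 ≈ 139.72)
b**2 = (134 + 7*sqrt(6)/3)**2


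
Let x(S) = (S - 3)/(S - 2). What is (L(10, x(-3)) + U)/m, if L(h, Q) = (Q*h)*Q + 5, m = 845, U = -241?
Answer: -1108/4225 ≈ -0.26225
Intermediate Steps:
x(S) = (-3 + S)/(-2 + S)
L(h, Q) = 5 + h*Q² (L(h, Q) = h*Q² + 5 = 5 + h*Q²)
(L(10, x(-3)) + U)/m = ((5 + 10*((-3 - 3)/(-2 - 3))²) - 241)/845 = ((5 + 10*(-6/(-5))²) - 241)/845 = ((5 + 10*(-⅕*(-6))²) - 241)/845 = ((5 + 10*(6/5)²) - 241)/845 = ((5 + 10*(36/25)) - 241)/845 = ((5 + 72/5) - 241)/845 = (97/5 - 241)/845 = (1/845)*(-1108/5) = -1108/4225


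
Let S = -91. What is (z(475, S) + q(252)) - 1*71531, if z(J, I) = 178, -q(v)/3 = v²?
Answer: -261865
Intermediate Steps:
q(v) = -3*v²
(z(475, S) + q(252)) - 1*71531 = (178 - 3*252²) - 1*71531 = (178 - 3*63504) - 71531 = (178 - 190512) - 71531 = -190334 - 71531 = -261865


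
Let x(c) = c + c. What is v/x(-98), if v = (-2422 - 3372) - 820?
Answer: 3307/98 ≈ 33.745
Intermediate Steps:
x(c) = 2*c
v = -6614 (v = -5794 - 820 = -6614)
v/x(-98) = -6614/(2*(-98)) = -6614/(-196) = -6614*(-1/196) = 3307/98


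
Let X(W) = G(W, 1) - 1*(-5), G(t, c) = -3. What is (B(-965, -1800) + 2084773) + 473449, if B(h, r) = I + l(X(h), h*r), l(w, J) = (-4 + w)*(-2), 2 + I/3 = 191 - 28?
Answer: 2558709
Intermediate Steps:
X(W) = 2 (X(W) = -3 - 1*(-5) = -3 + 5 = 2)
I = 483 (I = -6 + 3*(191 - 28) = -6 + 3*163 = -6 + 489 = 483)
l(w, J) = 8 - 2*w
B(h, r) = 487 (B(h, r) = 483 + (8 - 2*2) = 483 + (8 - 4) = 483 + 4 = 487)
(B(-965, -1800) + 2084773) + 473449 = (487 + 2084773) + 473449 = 2085260 + 473449 = 2558709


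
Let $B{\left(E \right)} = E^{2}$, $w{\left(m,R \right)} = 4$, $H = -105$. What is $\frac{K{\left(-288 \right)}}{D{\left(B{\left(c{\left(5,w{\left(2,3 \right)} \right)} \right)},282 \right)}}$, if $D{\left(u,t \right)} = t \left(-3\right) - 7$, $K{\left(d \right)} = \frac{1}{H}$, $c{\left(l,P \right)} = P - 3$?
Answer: $\frac{1}{89565} \approx 1.1165 \cdot 10^{-5}$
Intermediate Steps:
$c{\left(l,P \right)} = -3 + P$
$K{\left(d \right)} = - \frac{1}{105}$ ($K{\left(d \right)} = \frac{1}{-105} = - \frac{1}{105}$)
$D{\left(u,t \right)} = -7 - 3 t$ ($D{\left(u,t \right)} = - 3 t - 7 = -7 - 3 t$)
$\frac{K{\left(-288 \right)}}{D{\left(B{\left(c{\left(5,w{\left(2,3 \right)} \right)} \right)},282 \right)}} = - \frac{1}{105 \left(-7 - 846\right)} = - \frac{1}{105 \left(-853\right)} = \left(- \frac{1}{105}\right) \left(- \frac{1}{853}\right) = \frac{1}{89565}$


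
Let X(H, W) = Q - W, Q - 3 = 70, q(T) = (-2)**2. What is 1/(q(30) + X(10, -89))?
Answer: 1/166 ≈ 0.0060241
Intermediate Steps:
q(T) = 4
Q = 73 (Q = 3 + 70 = 73)
X(H, W) = 73 - W
1/(q(30) + X(10, -89)) = 1/(4 + (73 - 1*(-89))) = 1/(4 + (73 + 89)) = 1/(4 + 162) = 1/166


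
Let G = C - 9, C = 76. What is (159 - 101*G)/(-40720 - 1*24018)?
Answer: 3304/32369 ≈ 0.10207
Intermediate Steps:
G = 67 (G = 76 - 9 = 67)
(159 - 101*G)/(-40720 - 1*24018) = (159 - 101*67)/(-40720 - 1*24018) = (159 - 6767)/(-40720 - 24018) = -6608/(-64738) = -6608*(-1/64738) = 3304/32369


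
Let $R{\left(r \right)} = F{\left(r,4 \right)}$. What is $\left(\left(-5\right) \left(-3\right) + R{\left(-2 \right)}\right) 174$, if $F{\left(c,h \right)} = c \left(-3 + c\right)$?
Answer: $4350$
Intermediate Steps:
$R{\left(r \right)} = r \left(-3 + r\right)$
$\left(\left(-5\right) \left(-3\right) + R{\left(-2 \right)}\right) 174 = \left(\left(-5\right) \left(-3\right) - 2 \left(-3 - 2\right)\right) 174 = \left(15 - -10\right) 174 = \left(15 + 10\right) 174 = 25 \cdot 174 = 4350$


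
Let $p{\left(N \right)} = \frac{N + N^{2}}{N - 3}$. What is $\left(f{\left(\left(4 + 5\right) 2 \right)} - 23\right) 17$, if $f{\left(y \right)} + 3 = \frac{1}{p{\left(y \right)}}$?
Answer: $- \frac{50303}{114} \approx -441.25$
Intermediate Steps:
$p{\left(N \right)} = \frac{N + N^{2}}{-3 + N}$
$f{\left(y \right)} = -3 + \frac{-3 + y}{y \left(1 + y\right)}$ ($f{\left(y \right)} = -3 + \frac{1}{y \frac{1}{-3 + y} \left(1 + y\right)} = -3 + \frac{-3 + y}{y \left(1 + y\right)}$)
$\left(f{\left(\left(4 + 5\right) 2 \right)} - 23\right) 17 = \left(\frac{-3 + \left(4 + 5\right) 2 - 3 \left(4 + 5\right) 2 \left(1 + \left(4 + 5\right) 2\right)}{\left(4 + 5\right) 2 \left(1 + \left(4 + 5\right) 2\right)} - 23\right) 17 = \left(\frac{-3 + 9 \cdot 2 - 3 \cdot 9 \cdot 2 \left(1 + 9 \cdot 2\right)}{9 \cdot 2 \left(1 + 9 \cdot 2\right)} - 23\right) 17 = \left(\frac{-3 + 18 - 54 \left(1 + 18\right)}{18 \left(1 + 18\right)} - 23\right) 17 = \left(\frac{-3 + 18 - 54 \cdot 19}{18 \cdot 19} - 23\right) 17 = \left(\frac{1}{18} \cdot \frac{1}{19} \left(-3 + 18 - 1026\right) - 23\right) 17 = \left(\frac{1}{18} \cdot \frac{1}{19} \left(-1011\right) - 23\right) 17 = \left(- \frac{337}{114} - 23\right) 17 = \left(- \frac{2959}{114}\right) 17 = - \frac{50303}{114}$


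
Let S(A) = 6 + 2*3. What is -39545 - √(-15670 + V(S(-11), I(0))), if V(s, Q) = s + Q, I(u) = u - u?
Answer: -39545 - I*√15658 ≈ -39545.0 - 125.13*I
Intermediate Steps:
I(u) = 0
S(A) = 12 (S(A) = 6 + 6 = 12)
V(s, Q) = Q + s
-39545 - √(-15670 + V(S(-11), I(0))) = -39545 - √(-15670 + (0 + 12)) = -39545 - √(-15670 + 12) = -39545 - √(-15658) = -39545 - I*√15658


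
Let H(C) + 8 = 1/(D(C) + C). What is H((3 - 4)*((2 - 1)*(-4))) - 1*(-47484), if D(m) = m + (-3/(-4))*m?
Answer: 522237/11 ≈ 47476.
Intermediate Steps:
D(m) = 7*m/4 (D(m) = m + (-3*(-¼))*m = m + 3*m/4 = 7*m/4)
H(C) = -8 + 4/(11*C) (H(C) = -8 + 1/(7*C/4 + C) = -8 + 1/(11*C/4) = -8 + 4/(11*C))
H((3 - 4)*((2 - 1)*(-4))) - 1*(-47484) = (-8 + 4/(11*(((3 - 4)*((2 - 1)*(-4)))))) - 1*(-47484) = (-8 + 4/(11*((-(-4))))) + 47484 = (-8 + 4/(11*((-1*(-4))))) + 47484 = (-8 + (4/11)/4) + 47484 = (-8 + (4/11)*(¼)) + 47484 = (-8 + 1/11) + 47484 = -87/11 + 47484 = 522237/11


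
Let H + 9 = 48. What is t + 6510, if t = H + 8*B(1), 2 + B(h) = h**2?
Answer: 6541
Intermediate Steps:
H = 39 (H = -9 + 48 = 39)
B(h) = -2 + h**2
t = 31 (t = 39 + 8*(-2 + 1**2) = 39 + 8*(-2 + 1) = 39 + 8*(-1) = 39 - 8 = 31)
t + 6510 = 31 + 6510 = 6541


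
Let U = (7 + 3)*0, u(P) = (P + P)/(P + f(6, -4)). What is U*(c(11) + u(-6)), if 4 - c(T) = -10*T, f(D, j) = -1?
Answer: 0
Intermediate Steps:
u(P) = 2*P/(-1 + P) (u(P) = (P + P)/(P - 1) = (2*P)/(-1 + P) = 2*P/(-1 + P))
c(T) = 4 + 10*T (c(T) = 4 - (-10)*T = 4 + 10*T)
U = 0 (U = 10*0 = 0)
U*(c(11) + u(-6)) = 0*((4 + 10*11) + 2*(-6)/(-1 - 6)) = 0*((4 + 110) + 2*(-6)/(-7)) = 0*(114 + 2*(-6)*(-⅐)) = 0*(114 + 12/7) = 0*(810/7) = 0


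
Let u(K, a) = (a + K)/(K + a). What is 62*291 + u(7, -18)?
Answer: 18043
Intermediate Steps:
u(K, a) = 1 (u(K, a) = (K + a)/(K + a) = 1)
62*291 + u(7, -18) = 62*291 + 1 = 18042 + 1 = 18043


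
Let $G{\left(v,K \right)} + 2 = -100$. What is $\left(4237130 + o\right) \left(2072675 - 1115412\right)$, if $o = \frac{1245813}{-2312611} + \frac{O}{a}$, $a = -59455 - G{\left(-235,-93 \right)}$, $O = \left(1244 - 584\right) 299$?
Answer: $\frac{11361923166583262964307}{2801232667} \approx 4.056 \cdot 10^{12}$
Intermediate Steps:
$G{\left(v,K \right)} = -102$ ($G{\left(v,K \right)} = -2 - 100 = -102$)
$O = 197340$ ($O = 660 \cdot 299 = 197340$)
$a = -59353$ ($a = -59455 - -102 = -59455 + 102 = -59353$)
$o = - \frac{10822722321}{2801232667}$ ($o = \frac{1245813}{-2312611} + \frac{197340}{-59353} = 1245813 \left(- \frac{1}{2312611}\right) + 197340 \left(- \frac{1}{59353}\right) = - \frac{1245813}{2312611} - \frac{197340}{59353} = - \frac{10822722321}{2801232667} \approx -3.8636$)
$\left(4237130 + o\right) \left(2072675 - 1115412\right) = \left(4237130 - \frac{10822722321}{2801232667}\right) \left(2072675 - 1115412\right) = \frac{11869176147603389}{2801232667} \cdot 957263 = \frac{11361923166583262964307}{2801232667}$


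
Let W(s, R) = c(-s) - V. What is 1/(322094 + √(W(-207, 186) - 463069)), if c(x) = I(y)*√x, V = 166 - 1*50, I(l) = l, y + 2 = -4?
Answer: 1/(322094 + I*√(463185 + 18*√23)) ≈ 3.1047e-6 - 6.561e-9*I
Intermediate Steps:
y = -6 (y = -2 - 4 = -6)
V = 116 (V = 166 - 50 = 116)
c(x) = -6*√x
W(s, R) = -116 - 6*√(-s) (W(s, R) = -6*√(-s) - 1*116 = -6*√(-s) - 116 = -116 - 6*√(-s))
1/(322094 + √(W(-207, 186) - 463069)) = 1/(322094 + √((-116 - 6*√207) - 463069)) = 1/(322094 + √((-116 - 18*√23) - 463069)) = 1/(322094 + √(-463185 - 18*√23))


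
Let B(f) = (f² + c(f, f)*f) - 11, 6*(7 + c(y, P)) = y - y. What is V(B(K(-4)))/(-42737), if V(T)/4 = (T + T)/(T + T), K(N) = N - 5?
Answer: -4/42737 ≈ -9.3596e-5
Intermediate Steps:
c(y, P) = -7 (c(y, P) = -7 + (y - y)/6 = -7 + (⅙)*0 = -7 + 0 = -7)
K(N) = -5 + N
B(f) = -11 + f² - 7*f (B(f) = (f² - 7*f) - 11 = -11 + f² - 7*f)
V(T) = 4 (V(T) = 4*((T + T)/(T + T)) = 4*((2*T)/((2*T))) = 4*((2*T)*(1/(2*T))) = 4*1 = 4)
V(B(K(-4)))/(-42737) = 4/(-42737) = 4*(-1/42737) = -4/42737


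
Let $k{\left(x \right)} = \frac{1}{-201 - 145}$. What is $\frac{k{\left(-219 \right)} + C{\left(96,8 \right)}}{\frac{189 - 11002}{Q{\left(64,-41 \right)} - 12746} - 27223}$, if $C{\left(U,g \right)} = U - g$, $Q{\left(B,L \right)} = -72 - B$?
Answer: $- \frac{196109127}{60666926029} \approx -0.0032326$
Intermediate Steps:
$k{\left(x \right)} = - \frac{1}{346}$ ($k{\left(x \right)} = \frac{1}{-346} = - \frac{1}{346}$)
$\frac{k{\left(-219 \right)} + C{\left(96,8 \right)}}{\frac{189 - 11002}{Q{\left(64,-41 \right)} - 12746} - 27223} = \frac{- \frac{1}{346} + \left(96 - 8\right)}{\frac{189 - 11002}{\left(-72 - 64\right) - 12746} - 27223} = \frac{- \frac{1}{346} + \left(96 - 8\right)}{- \frac{10813}{\left(-72 - 64\right) - 12746} - 27223} = \frac{- \frac{1}{346} + 88}{- \frac{10813}{-136 - 12746} - 27223} = \frac{30447}{346 \left(- \frac{10813}{-12882} - 27223\right)} = \frac{30447}{346 \left(\left(-10813\right) \left(- \frac{1}{12882}\right) - 27223\right)} = \frac{30447}{346 \left(\frac{10813}{12882} - 27223\right)} = \frac{30447}{346 \left(- \frac{350675873}{12882}\right)} = \frac{30447}{346} \left(- \frac{12882}{350675873}\right) = - \frac{196109127}{60666926029}$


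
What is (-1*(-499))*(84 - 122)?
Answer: -18962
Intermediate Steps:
(-1*(-499))*(84 - 122) = 499*(-38) = -18962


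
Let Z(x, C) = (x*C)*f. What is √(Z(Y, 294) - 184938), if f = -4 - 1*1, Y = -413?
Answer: 18*√1303 ≈ 649.75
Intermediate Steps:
f = -5 (f = -4 - 1 = -5)
Z(x, C) = -5*C*x (Z(x, C) = (x*C)*(-5) = (C*x)*(-5) = -5*C*x)
√(Z(Y, 294) - 184938) = √(-5*294*(-413) - 184938) = √(607110 - 184938) = √422172 = 18*√1303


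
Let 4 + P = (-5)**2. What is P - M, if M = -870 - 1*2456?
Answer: 3347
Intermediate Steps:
M = -3326 (M = -870 - 2456 = -3326)
P = 21 (P = -4 + (-5)**2 = -4 + 25 = 21)
P - M = 21 - 1*(-3326) = 21 + 3326 = 3347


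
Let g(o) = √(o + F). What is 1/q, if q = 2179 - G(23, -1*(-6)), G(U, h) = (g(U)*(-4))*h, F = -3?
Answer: 2179/4736521 - 48*√5/4736521 ≈ 0.00043738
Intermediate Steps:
g(o) = √(-3 + o) (g(o) = √(o - 3) = √(-3 + o))
G(U, h) = -4*h*√(-3 + U) (G(U, h) = (√(-3 + U)*(-4))*h = (-4*√(-3 + U))*h = -4*h*√(-3 + U))
q = 2179 + 48*√5 (q = 2179 - (-4)*(-1*(-6))*√(-3 + 23) = 2179 - (-4)*6*√20 = 2179 - (-4)*6*2*√5 = 2179 - (-48)*√5 = 2179 + 48*√5 ≈ 2286.3)
1/q = 1/(2179 + 48*√5)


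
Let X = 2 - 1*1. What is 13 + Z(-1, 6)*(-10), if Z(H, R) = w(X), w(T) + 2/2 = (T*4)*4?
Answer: -137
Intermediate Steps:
X = 1 (X = 2 - 1 = 1)
w(T) = -1 + 16*T (w(T) = -1 + (T*4)*4 = -1 + (4*T)*4 = -1 + 16*T)
Z(H, R) = 15 (Z(H, R) = -1 + 16*1 = -1 + 16 = 15)
13 + Z(-1, 6)*(-10) = 13 + 15*(-10) = 13 - 150 = -137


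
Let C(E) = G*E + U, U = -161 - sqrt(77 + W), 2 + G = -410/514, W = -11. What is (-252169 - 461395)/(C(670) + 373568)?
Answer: -17510399835272812/9117169234849927 - 47130188636*sqrt(66)/9117169234849927 ≈ -1.9206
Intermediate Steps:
G = -719/257 (G = -2 - 410/514 = -2 - 410*1/514 = -2 - 205/257 = -719/257 ≈ -2.7977)
U = -161 - sqrt(66) (U = -161 - sqrt(77 - 11) = -161 - sqrt(66) ≈ -169.12)
C(E) = -161 - sqrt(66) - 719*E/257 (C(E) = -719*E/257 + (-161 - sqrt(66)) = -161 - sqrt(66) - 719*E/257)
(-252169 - 461395)/(C(670) + 373568) = (-252169 - 461395)/((-161 - sqrt(66) - 719/257*670) + 373568) = -713564/((-161 - sqrt(66) - 481730/257) + 373568) = -713564/((-523107/257 - sqrt(66)) + 373568) = -713564/(95483869/257 - sqrt(66))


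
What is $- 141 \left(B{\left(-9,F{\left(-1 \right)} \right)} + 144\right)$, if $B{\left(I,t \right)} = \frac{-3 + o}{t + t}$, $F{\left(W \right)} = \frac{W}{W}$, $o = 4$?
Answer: $- \frac{40749}{2} \approx -20375.0$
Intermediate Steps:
$F{\left(W \right)} = 1$
$B{\left(I,t \right)} = \frac{1}{2 t}$ ($B{\left(I,t \right)} = \frac{-3 + 4}{t + t} = 1 \frac{1}{2 t} = \frac{1}{2 t}$)
$- 141 \left(B{\left(-9,F{\left(-1 \right)} \right)} + 144\right) = - 141 \left(\frac{1}{2 \cdot 1} + 144\right) = - 141 \left(\frac{1}{2} \cdot 1 + 144\right) = - 141 \left(\frac{1}{2} + 144\right) = \left(-141\right) \frac{289}{2} = - \frac{40749}{2}$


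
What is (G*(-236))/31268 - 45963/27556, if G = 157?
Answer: -614543999/215405252 ≈ -2.8530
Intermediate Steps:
(G*(-236))/31268 - 45963/27556 = (157*(-236))/31268 - 45963/27556 = -37052*1/31268 - 45963*1/27556 = -9263/7817 - 45963/27556 = -614543999/215405252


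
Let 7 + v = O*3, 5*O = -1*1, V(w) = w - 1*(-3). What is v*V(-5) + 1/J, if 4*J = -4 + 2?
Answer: 66/5 ≈ 13.200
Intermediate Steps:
V(w) = 3 + w (V(w) = w + 3 = 3 + w)
J = -½ (J = (-4 + 2)/4 = (¼)*(-2) = -½ ≈ -0.50000)
O = -⅕ (O = (-1*1)/5 = (⅕)*(-1) = -⅕ ≈ -0.20000)
v = -38/5 (v = -7 - ⅕*3 = -7 - ⅗ = -38/5 ≈ -7.6000)
v*V(-5) + 1/J = -38*(3 - 5)/5 + 1/(-½) = -38/5*(-2) - 2 = 76/5 - 2 = 66/5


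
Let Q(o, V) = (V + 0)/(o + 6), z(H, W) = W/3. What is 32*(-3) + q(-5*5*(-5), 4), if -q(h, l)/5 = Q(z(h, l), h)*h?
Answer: -236487/22 ≈ -10749.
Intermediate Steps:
z(H, W) = W/3 (z(H, W) = W*(⅓) = W/3)
Q(o, V) = V/(6 + o)
q(h, l) = -5*h²/(6 + l/3) (q(h, l) = -5*h/(6 + l/3)*h = -5*h²/(6 + l/3))
32*(-3) + q(-5*5*(-5), 4) = 32*(-3) - 15*(-5*5*(-5))²/(18 + 4) = -96 - 15*(-25*(-5))²/22 = -96 - 15*125²*1/22 = -96 - 15*15625*1/22 = -96 - 234375/22 = -236487/22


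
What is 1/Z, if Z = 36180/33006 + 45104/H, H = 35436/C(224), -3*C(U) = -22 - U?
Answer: 48733359/5139820402 ≈ 0.0094815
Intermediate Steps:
C(U) = 22/3 + U/3 (C(U) = -(-22 - U)/3 = 22/3 + U/3)
H = 17718/41 (H = 35436/(22/3 + (⅓)*224) = 35436/(22/3 + 224/3) = 35436/82 = 35436*(1/82) = 17718/41 ≈ 432.15)
Z = 5139820402/48733359 (Z = 36180/33006 + 45104/(17718/41) = 36180*(1/33006) + 45104*(41/17718) = 6030/5501 + 924632/8859 = 5139820402/48733359 ≈ 105.47)
1/Z = 1/(5139820402/48733359) = 48733359/5139820402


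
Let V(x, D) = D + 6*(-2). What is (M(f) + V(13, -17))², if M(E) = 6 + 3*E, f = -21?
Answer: 7396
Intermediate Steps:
V(x, D) = -12 + D (V(x, D) = D - 12 = -12 + D)
(M(f) + V(13, -17))² = ((6 + 3*(-21)) + (-12 - 17))² = ((6 - 63) - 29)² = (-57 - 29)² = (-86)² = 7396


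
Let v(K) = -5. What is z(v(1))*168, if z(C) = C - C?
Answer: 0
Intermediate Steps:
z(C) = 0
z(v(1))*168 = 0*168 = 0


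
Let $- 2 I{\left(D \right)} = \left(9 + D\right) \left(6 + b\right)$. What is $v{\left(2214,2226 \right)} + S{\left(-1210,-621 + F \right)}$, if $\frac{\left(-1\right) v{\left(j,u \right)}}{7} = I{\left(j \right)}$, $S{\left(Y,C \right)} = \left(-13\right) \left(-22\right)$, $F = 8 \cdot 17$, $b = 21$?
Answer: $\frac{420719}{2} \approx 2.1036 \cdot 10^{5}$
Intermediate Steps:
$F = 136$
$I{\left(D \right)} = - \frac{243}{2} - \frac{27 D}{2}$ ($I{\left(D \right)} = - \frac{\left(9 + D\right) \left(6 + 21\right)}{2} = - \frac{\left(9 + D\right) 27}{2} = - \frac{243 + 27 D}{2} = - \frac{243}{2} - \frac{27 D}{2}$)
$S{\left(Y,C \right)} = 286$
$v{\left(j,u \right)} = \frac{1701}{2} + \frac{189 j}{2}$ ($v{\left(j,u \right)} = - 7 \left(- \frac{243}{2} - \frac{27 j}{2}\right) = \frac{1701}{2} + \frac{189 j}{2}$)
$v{\left(2214,2226 \right)} + S{\left(-1210,-621 + F \right)} = \left(\frac{1701}{2} + \frac{189}{2} \cdot 2214\right) + 286 = \left(\frac{1701}{2} + 209223\right) + 286 = \frac{420147}{2} + 286 = \frac{420719}{2}$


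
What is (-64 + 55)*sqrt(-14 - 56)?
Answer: -9*I*sqrt(70) ≈ -75.299*I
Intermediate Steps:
(-64 + 55)*sqrt(-14 - 56) = -9*I*sqrt(70)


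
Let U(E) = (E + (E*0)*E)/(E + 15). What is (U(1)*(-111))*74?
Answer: -4107/8 ≈ -513.38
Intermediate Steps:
U(E) = E/(15 + E) (U(E) = (E + 0*E)/(15 + E) = (E + 0)/(15 + E) = E/(15 + E))
(U(1)*(-111))*74 = ((1/(15 + 1))*(-111))*74 = ((1/16)*(-111))*74 = -111/16*74 = -4107/8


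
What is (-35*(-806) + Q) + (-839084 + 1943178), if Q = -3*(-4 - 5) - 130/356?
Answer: 201554853/178 ≈ 1.1323e+6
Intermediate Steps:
Q = 4741/178 (Q = -3*(-9) - 130*1/356 = 27 - 65/178 = 4741/178 ≈ 26.635)
(-35*(-806) + Q) + (-839084 + 1943178) = (-35*(-806) + 4741/178) + (-839084 + 1943178) = (28210 + 4741/178) + 1104094 = 5026121/178 + 1104094 = 201554853/178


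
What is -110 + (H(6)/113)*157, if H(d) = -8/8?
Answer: -12587/113 ≈ -111.39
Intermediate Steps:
H(d) = -1 (H(d) = -8*⅛ = -1)
-110 + (H(6)/113)*157 = -110 - 1/113*157 = -110 - 157/113 = -12587/113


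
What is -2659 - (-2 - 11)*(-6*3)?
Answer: -2893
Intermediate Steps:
-2659 - (-2 - 11)*(-6*3) = -2659 - (-13)*(-18) = -2659 - 1*234 = -2659 - 234 = -2893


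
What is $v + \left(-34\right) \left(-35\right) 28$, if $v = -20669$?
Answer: $12651$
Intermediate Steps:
$v + \left(-34\right) \left(-35\right) 28 = -20669 + \left(-34\right) \left(-35\right) 28 = -20669 + 1190 \cdot 28 = -20669 + 33320 = 12651$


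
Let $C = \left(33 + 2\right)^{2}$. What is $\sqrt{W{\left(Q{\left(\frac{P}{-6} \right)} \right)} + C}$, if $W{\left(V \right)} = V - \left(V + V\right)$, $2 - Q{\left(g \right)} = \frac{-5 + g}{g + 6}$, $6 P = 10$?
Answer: $\frac{9 \sqrt{160062}}{103} \approx 34.958$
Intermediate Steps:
$P = \frac{5}{3}$ ($P = \frac{1}{6} \cdot 10 = \frac{5}{3} \approx 1.6667$)
$C = 1225$ ($C = 35^{2} = 1225$)
$Q{\left(g \right)} = 2 - \frac{-5 + g}{6 + g}$ ($Q{\left(g \right)} = 2 - \frac{-5 + g}{g + 6} = 2 - \frac{-5 + g}{6 + g}$)
$W{\left(V \right)} = - V$ ($W{\left(V \right)} = V - 2 V = - V$)
$\sqrt{W{\left(Q{\left(\frac{P}{-6} \right)} \right)} + C} = \sqrt{- \frac{17 + \frac{5}{3 \left(-6\right)}}{6 + \frac{5}{3 \left(-6\right)}} + 1225} = \sqrt{- \frac{17 + \frac{5}{3} \left(- \frac{1}{6}\right)}{6 + \frac{5}{3} \left(- \frac{1}{6}\right)} + 1225} = \sqrt{- \frac{17 - \frac{5}{18}}{6 - \frac{5}{18}} + 1225} = \sqrt{- \frac{301}{\frac{103}{18} \cdot 18} + 1225} = \sqrt{- \frac{18 \cdot 301}{103 \cdot 18} + 1225} = \sqrt{\left(-1\right) \frac{301}{103} + 1225} = \sqrt{- \frac{301}{103} + 1225} = \sqrt{\frac{125874}{103}} = \frac{9 \sqrt{160062}}{103}$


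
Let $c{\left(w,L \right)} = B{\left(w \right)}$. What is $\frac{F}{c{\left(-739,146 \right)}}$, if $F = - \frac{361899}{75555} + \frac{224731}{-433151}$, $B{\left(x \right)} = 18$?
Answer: $- \frac{9652025803}{32726723805} \approx -0.29493$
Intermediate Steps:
$c{\left(w,L \right)} = 18$
$F = - \frac{19304051606}{3636302645}$ ($F = \left(-361899\right) \frac{1}{75555} + 224731 \left(- \frac{1}{433151}\right) = - \frac{40211}{8395} - \frac{224731}{433151} = - \frac{19304051606}{3636302645} \approx -5.3087$)
$\frac{F}{c{\left(-739,146 \right)}} = - \frac{19304051606}{3636302645 \cdot 18} = \left(- \frac{19304051606}{3636302645}\right) \frac{1}{18} = - \frac{9652025803}{32726723805}$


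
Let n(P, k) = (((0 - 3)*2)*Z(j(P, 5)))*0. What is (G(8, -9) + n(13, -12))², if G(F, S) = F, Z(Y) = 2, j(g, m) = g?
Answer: 64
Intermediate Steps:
n(P, k) = 0 (n(P, k) = (((0 - 3)*2)*2)*0 = (-3*2*2)*0 = -6*2*0 = -12*0 = 0)
(G(8, -9) + n(13, -12))² = (8 + 0)² = 8² = 64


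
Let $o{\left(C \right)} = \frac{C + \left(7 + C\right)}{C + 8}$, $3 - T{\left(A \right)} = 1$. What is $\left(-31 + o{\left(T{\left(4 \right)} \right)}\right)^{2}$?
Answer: $\frac{89401}{100} \approx 894.01$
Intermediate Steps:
$T{\left(A \right)} = 2$ ($T{\left(A \right)} = 3 - 1 = 2$)
$o{\left(C \right)} = \frac{7 + 2 C}{8 + C}$
$\left(-31 + o{\left(T{\left(4 \right)} \right)}\right)^{2} = \left(-31 + \frac{7 + 2 \cdot 2}{8 + 2}\right)^{2} = \left(-31 + \frac{7 + 4}{10}\right)^{2} = \left(-31 + \frac{1}{10} \cdot 11\right)^{2} = \left(-31 + \frac{11}{10}\right)^{2} = \left(- \frac{299}{10}\right)^{2} = \frac{89401}{100}$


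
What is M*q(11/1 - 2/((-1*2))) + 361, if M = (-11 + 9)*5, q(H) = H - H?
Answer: 361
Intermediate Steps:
q(H) = 0
M = -10 (M = -2*5 = -10)
M*q(11/1 - 2/((-1*2))) + 361 = -10*0 + 361 = 0 + 361 = 361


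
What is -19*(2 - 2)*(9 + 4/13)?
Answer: 0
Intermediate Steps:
-19*(2 - 2)*(9 + 4/13) = -0*(9 + 4*(1/13)) = -0*(9 + 4/13) = -0*121/13 = -19*0 = 0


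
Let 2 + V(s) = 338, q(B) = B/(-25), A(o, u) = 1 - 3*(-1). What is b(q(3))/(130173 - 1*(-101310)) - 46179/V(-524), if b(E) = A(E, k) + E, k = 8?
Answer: -12725776373/92593200 ≈ -137.44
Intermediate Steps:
A(o, u) = 4 (A(o, u) = 1 + 3 = 4)
q(B) = -B/25 (q(B) = B*(-1/25) = -B/25)
V(s) = 336 (V(s) = -2 + 338 = 336)
b(E) = 4 + E
b(q(3))/(130173 - 1*(-101310)) - 46179/V(-524) = (4 - 1/25*3)/(130173 - 1*(-101310)) - 46179/336 = (4 - 3/25)/(130173 + 101310) - 46179*1/336 = (97/25)/231483 - 2199/16 = (97/25)*(1/231483) - 2199/16 = 97/5787075 - 2199/16 = -12725776373/92593200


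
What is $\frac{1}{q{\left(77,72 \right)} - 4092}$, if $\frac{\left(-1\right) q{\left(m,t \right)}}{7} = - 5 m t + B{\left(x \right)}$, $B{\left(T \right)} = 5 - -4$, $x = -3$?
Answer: $\frac{1}{189885} \approx 5.2663 \cdot 10^{-6}$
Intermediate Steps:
$B{\left(T \right)} = 9$ ($B{\left(T \right)} = 5 + 4 = 9$)
$q{\left(m,t \right)} = -63 + 35 m t$ ($q{\left(m,t \right)} = - 7 \left(- 5 m t + 9\right) = - 7 \left(9 - 5 m t\right) = -63 + 35 m t$)
$\frac{1}{q{\left(77,72 \right)} - 4092} = \frac{1}{\left(-63 + 35 \cdot 77 \cdot 72\right) - 4092} = \frac{1}{\left(-63 + 194040\right) - 4092} = \frac{1}{193977 - 4092} = \frac{1}{189885}$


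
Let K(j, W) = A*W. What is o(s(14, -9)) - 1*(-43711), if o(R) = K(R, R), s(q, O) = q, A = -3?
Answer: 43669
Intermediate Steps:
K(j, W) = -3*W
o(R) = -3*R
o(s(14, -9)) - 1*(-43711) = -3*14 - 1*(-43711) = -42 + 43711 = 43669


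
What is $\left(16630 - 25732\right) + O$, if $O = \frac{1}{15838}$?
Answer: $- \frac{144157475}{15838} \approx -9102.0$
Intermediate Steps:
$O = \frac{1}{15838} \approx 6.3139 \cdot 10^{-5}$
$\left(16630 - 25732\right) + O = \left(16630 - 25732\right) + \frac{1}{15838} = -9102 + \frac{1}{15838} = - \frac{144157475}{15838}$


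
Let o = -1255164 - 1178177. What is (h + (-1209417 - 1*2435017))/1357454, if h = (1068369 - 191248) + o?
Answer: -2600327/678727 ≈ -3.8312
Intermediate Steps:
o = -2433341
h = -1556220 (h = (1068369 - 191248) - 2433341 = 877121 - 2433341 = -1556220)
(h + (-1209417 - 1*2435017))/1357454 = (-1556220 + (-1209417 - 1*2435017))/1357454 = (-1556220 + (-1209417 - 2435017))*(1/1357454) = (-1556220 - 3644434)*(1/1357454) = -5200654*1/1357454 = -2600327/678727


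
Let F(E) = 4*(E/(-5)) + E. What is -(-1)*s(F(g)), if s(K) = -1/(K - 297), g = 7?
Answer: 5/1478 ≈ 0.0033830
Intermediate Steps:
F(E) = E/5 (F(E) = 4*(E*(-⅕)) + E = 4*(-E/5) + E = -4*E/5 + E = E/5)
s(K) = -1/(-297 + K)
-(-1)*s(F(g)) = -(-1)*(-1/(-297 + (⅕)*7)) = -(-1)*(-1/(-297 + 7/5)) = -(-1)*(-1/(-1478/5)) = -(-1)*(-1*(-5/1478)) = -(-1)*5/1478 = -1*(-5/1478) = 5/1478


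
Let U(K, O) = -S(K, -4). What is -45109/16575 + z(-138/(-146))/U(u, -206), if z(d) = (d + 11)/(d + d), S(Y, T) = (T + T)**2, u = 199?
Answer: -17202337/6099600 ≈ -2.8202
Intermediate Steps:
S(Y, T) = 4*T**2 (S(Y, T) = (2*T)**2 = 4*T**2)
z(d) = (11 + d)/(2*d) (z(d) = (11 + d)/((2*d)) = (11 + d)*(1/(2*d)) = (11 + d)/(2*d))
U(K, O) = -64 (U(K, O) = -4*(-4)**2 = -4*16 = -1*64 = -64)
-45109/16575 + z(-138/(-146))/U(u, -206) = -45109/16575 + ((11 - 138/(-146))/(2*((-138/(-146)))))/(-64) = -45109*1/16575 + ((11 - 138*(-1/146))/(2*((-138*(-1/146)))))*(-1/64) = -45109/16575 + ((11 + 69/73)/(2*(69/73)))*(-1/64) = -45109/16575 + ((1/2)*(73/69)*(872/73))*(-1/64) = -45109/16575 + (436/69)*(-1/64) = -45109/16575 - 109/1104 = -17202337/6099600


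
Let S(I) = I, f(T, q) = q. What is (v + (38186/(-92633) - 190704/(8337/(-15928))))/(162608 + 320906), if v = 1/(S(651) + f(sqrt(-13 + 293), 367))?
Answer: 95480088264967991/126710063197849964 ≈ 0.75353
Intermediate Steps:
v = 1/1018 (v = 1/(651 + 367) = 1/1018 ≈ 0.00098232)
(v + (38186/(-92633) - 190704/(8337/(-15928))))/(162608 + 320906) = (1/1018 + (38186/(-92633) - 190704/(8337/(-15928))))/(162608 + 320906) = (1/1018 + (38186*(-1/92633) - 190704/(8337*(-1/15928))))/483514 = (1/1018 + (-38186/92633 - 190704/(-8337/15928)))*(1/483514) = (1/1018 + (-38186/92633 - 190704*(-15928/8337)))*(1/483514) = (1/1018 + (-38186/92633 + 1012511104/2779))*(1/483514) = (1/1018 + 93791834977938/257427107)*(1/483514) = (95480088264967991/262060794926)*(1/483514) = 95480088264967991/126710063197849964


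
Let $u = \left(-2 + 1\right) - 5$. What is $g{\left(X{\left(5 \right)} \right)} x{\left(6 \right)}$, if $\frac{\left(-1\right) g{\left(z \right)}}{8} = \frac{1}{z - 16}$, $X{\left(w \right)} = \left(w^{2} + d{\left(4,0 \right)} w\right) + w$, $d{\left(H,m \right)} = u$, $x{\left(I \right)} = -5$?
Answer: $- \frac{5}{2} \approx -2.5$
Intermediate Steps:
$u = -6$ ($u = -1 - 5 = -6$)
$d{\left(H,m \right)} = -6$
$X{\left(w \right)} = w^{2} - 5 w$ ($X{\left(w \right)} = \left(w^{2} - 6 w\right) + w = w^{2} - 5 w$)
$g{\left(z \right)} = - \frac{8}{-16 + z}$ ($g{\left(z \right)} = - \frac{8}{z - 16} = - \frac{8}{-16 + z}$)
$g{\left(X{\left(5 \right)} \right)} x{\left(6 \right)} = - \frac{8}{-16 + 5 \left(-5 + 5\right)} \left(-5\right) = - \frac{8}{-16 + 5 \cdot 0} \left(-5\right) = - \frac{8}{-16 + 0} \left(-5\right) = - \frac{8}{-16} \left(-5\right) = \left(-8\right) \left(- \frac{1}{16}\right) \left(-5\right) = \frac{1}{2} \left(-5\right) = - \frac{5}{2}$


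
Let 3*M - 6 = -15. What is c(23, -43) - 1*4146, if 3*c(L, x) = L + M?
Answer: -12418/3 ≈ -4139.3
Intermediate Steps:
M = -3 (M = 2 + (1/3)*(-15) = 2 - 5 = -3)
c(L, x) = -1 + L/3 (c(L, x) = (L - 3)/3 = (-3 + L)/3 = -1 + L/3)
c(23, -43) - 1*4146 = (-1 + (1/3)*23) - 1*4146 = (-1 + 23/3) - 4146 = 20/3 - 4146 = -12418/3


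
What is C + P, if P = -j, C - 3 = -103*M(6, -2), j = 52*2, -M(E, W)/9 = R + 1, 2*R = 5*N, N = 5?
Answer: 24827/2 ≈ 12414.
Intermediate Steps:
R = 25/2 (R = (5*5)/2 = (½)*25 = 25/2 ≈ 12.500)
M(E, W) = -243/2 (M(E, W) = -9*(25/2 + 1) = -9*27/2 = -243/2)
j = 104
C = 25035/2 (C = 3 - 103*(-243/2) = 3 + 25029/2 = 25035/2 ≈ 12518.)
P = -104 (P = -1*104 = -104)
C + P = 25035/2 - 104 = 24827/2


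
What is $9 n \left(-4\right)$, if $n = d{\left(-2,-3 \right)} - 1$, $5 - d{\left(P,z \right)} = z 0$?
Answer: $-144$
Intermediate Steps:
$d{\left(P,z \right)} = 5$ ($d{\left(P,z \right)} = 5 - z 0 = 5 - 0 = 5 + 0 = 5$)
$n = 4$ ($n = 5 - 1 = 4$)
$9 n \left(-4\right) = 9 \cdot 4 \left(-4\right) = 36 \left(-4\right) = -144$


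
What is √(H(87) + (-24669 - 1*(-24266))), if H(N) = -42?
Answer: I*√445 ≈ 21.095*I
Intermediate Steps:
√(H(87) + (-24669 - 1*(-24266))) = √(-42 + (-24669 - 1*(-24266))) = √(-42 + (-24669 + 24266)) = √(-42 - 403) = √(-445) = I*√445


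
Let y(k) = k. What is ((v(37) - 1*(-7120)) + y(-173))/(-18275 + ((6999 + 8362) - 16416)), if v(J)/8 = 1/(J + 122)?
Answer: -1104581/3073470 ≈ -0.35939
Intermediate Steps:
v(J) = 8/(122 + J) (v(J) = 8/(J + 122) = 8/(122 + J))
((v(37) - 1*(-7120)) + y(-173))/(-18275 + ((6999 + 8362) - 16416)) = ((8/(122 + 37) - 1*(-7120)) - 173)/(-18275 + ((6999 + 8362) - 16416)) = ((8/159 + 7120) - 173)/(-18275 + (15361 - 16416)) = ((8*(1/159) + 7120) - 173)/(-18275 - 1055) = ((8/159 + 7120) - 173)/(-19330) = (1132088/159 - 173)*(-1/19330) = (1104581/159)*(-1/19330) = -1104581/3073470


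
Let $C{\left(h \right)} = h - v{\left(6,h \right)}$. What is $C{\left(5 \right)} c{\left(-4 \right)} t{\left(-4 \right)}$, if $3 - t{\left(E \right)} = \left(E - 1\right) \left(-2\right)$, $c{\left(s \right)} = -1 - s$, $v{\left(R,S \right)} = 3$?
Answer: $-42$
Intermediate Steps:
$C{\left(h \right)} = -3 + h$ ($C{\left(h \right)} = h - 3 = -3 + h$)
$t{\left(E \right)} = 1 + 2 E$ ($t{\left(E \right)} = 3 - \left(E - 1\right) \left(-2\right) = 3 - \left(-1 + E\right) \left(-2\right) = 3 - \left(2 - 2 E\right) = 3 + \left(-2 + 2 E\right) = 1 + 2 E$)
$C{\left(5 \right)} c{\left(-4 \right)} t{\left(-4 \right)} = \left(-3 + 5\right) \left(-1 - -4\right) \left(1 + 2 \left(-4\right)\right) = 2 \left(-1 + 4\right) \left(1 - 8\right) = 2 \cdot 3 \left(-7\right) = 6 \left(-7\right) = -42$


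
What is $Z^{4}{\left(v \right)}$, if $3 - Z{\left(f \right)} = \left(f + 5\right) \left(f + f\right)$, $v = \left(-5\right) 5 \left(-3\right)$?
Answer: $20715271774704081$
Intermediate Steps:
$v = 75$ ($v = \left(-25\right) \left(-3\right) = 75$)
$Z{\left(f \right)} = 3 - 2 f \left(5 + f\right)$ ($Z{\left(f \right)} = 3 - \left(f + 5\right) \left(f + f\right) = 3 - \left(5 + f\right) 2 f = 3 - 2 f \left(5 + f\right)$)
$Z^{4}{\left(v \right)} = \left(3 - 750 - 2 \cdot 75^{2}\right)^{4} = \left(3 - 750 - 11250\right)^{4} = \left(-11997\right)^{4} = 20715271774704081$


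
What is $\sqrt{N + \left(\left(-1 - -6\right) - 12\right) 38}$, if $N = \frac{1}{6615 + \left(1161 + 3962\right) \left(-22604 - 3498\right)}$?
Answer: $\frac{i \sqrt{4755924481497468357}}{133713931} \approx 16.31 i$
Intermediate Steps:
$N = - \frac{1}{133713931}$ ($N = \frac{1}{6615 + 5123 \left(-26102\right)} = \frac{1}{6615 - 133720546} = \frac{1}{-133713931} = - \frac{1}{133713931} \approx -7.4786 \cdot 10^{-9}$)
$\sqrt{N + \left(\left(-1 - -6\right) - 12\right) 38} = \sqrt{- \frac{1}{133713931} + \left(\left(-1 - -6\right) - 12\right) 38} = \sqrt{- \frac{1}{133713931} + \left(\left(-1 + 6\right) - 12\right) 38} = \sqrt{- \frac{1}{133713931} + \left(5 - 12\right) 38} = \sqrt{- \frac{1}{133713931} - 266} = \sqrt{- \frac{35567905647}{133713931}} = \frac{i \sqrt{4755924481497468357}}{133713931}$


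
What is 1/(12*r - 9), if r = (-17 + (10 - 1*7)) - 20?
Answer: -1/417 ≈ -0.0023981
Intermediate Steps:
r = -34 (r = (-17 + (10 - 7)) - 20 = (-17 + 3) - 20 = -14 - 20 = -34)
1/(12*r - 9) = 1/(12*(-34) - 9) = 1/(-408 - 9) = 1/(-417) = -1/417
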